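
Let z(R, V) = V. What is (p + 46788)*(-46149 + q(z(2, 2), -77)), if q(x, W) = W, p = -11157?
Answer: -1647078606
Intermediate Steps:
(p + 46788)*(-46149 + q(z(2, 2), -77)) = (-11157 + 46788)*(-46149 - 77) = 35631*(-46226) = -1647078606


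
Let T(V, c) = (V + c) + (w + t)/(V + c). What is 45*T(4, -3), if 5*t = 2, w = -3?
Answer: -72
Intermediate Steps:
t = 2/5 (t = (1/5)*2 = 2/5 ≈ 0.40000)
T(V, c) = V + c - 13/(5*(V + c)) (T(V, c) = (V + c) + (-3 + 2/5)/(V + c) = (V + c) - 13/(5*(V + c)) = V + c - 13/(5*(V + c)))
45*T(4, -3) = 45*((-13/5 + 4**2 + (-3)**2 + 2*4*(-3))/(4 - 3)) = 45*((-13/5 + 16 + 9 - 24)/1) = 45*(1*(-8/5)) = 45*(-8/5) = -72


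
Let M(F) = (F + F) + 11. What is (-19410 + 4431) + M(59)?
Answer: -14850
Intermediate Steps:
M(F) = 11 + 2*F (M(F) = 2*F + 11 = 11 + 2*F)
(-19410 + 4431) + M(59) = (-19410 + 4431) + (11 + 2*59) = -14979 + (11 + 118) = -14979 + 129 = -14850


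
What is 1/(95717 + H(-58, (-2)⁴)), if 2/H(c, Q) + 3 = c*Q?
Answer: 931/89112525 ≈ 1.0447e-5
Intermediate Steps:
H(c, Q) = 2/(-3 + Q*c) (H(c, Q) = 2/(-3 + c*Q) = 2/(-3 + Q*c))
1/(95717 + H(-58, (-2)⁴)) = 1/(95717 + 2/(-3 + (-2)⁴*(-58))) = 1/(95717 + 2/(-3 + 16*(-58))) = 1/(95717 + 2/(-3 - 928)) = 1/(95717 + 2/(-931)) = 1/(95717 + 2*(-1/931)) = 1/(95717 - 2/931) = 1/(89112525/931) = 931/89112525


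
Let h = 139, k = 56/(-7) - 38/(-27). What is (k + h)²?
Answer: 12780625/729 ≈ 17532.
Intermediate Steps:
k = -178/27 (k = 56*(-⅐) - 38*(-1/27) = -8 + 38/27 = -178/27 ≈ -6.5926)
(k + h)² = (-178/27 + 139)² = (3575/27)² = 12780625/729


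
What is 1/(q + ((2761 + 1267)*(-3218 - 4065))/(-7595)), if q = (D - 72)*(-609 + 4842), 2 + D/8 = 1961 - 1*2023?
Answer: -7595/18746050916 ≈ -4.0515e-7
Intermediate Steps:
D = -512 (D = -16 + 8*(1961 - 1*2023) = -16 + 8*(1961 - 2023) = -16 + 8*(-62) = -16 - 496 = -512)
q = -2472072 (q = (-512 - 72)*(-609 + 4842) = -584*4233 = -2472072)
1/(q + ((2761 + 1267)*(-3218 - 4065))/(-7595)) = 1/(-2472072 + ((2761 + 1267)*(-3218 - 4065))/(-7595)) = 1/(-2472072 + (4028*(-7283))*(-1/7595)) = 1/(-2472072 - 29335924*(-1/7595)) = 1/(-2472072 + 29335924/7595) = 1/(-18746050916/7595) = -7595/18746050916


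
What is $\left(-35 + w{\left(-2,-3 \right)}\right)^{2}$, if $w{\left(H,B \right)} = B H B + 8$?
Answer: $2025$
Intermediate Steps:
$w{\left(H,B \right)} = 8 + H B^{2}$ ($w{\left(H,B \right)} = H B^{2} + 8 = 8 + H B^{2}$)
$\left(-35 + w{\left(-2,-3 \right)}\right)^{2} = \left(-35 + \left(8 - 2 \left(-3\right)^{2}\right)\right)^{2} = \left(-35 + \left(8 - 18\right)\right)^{2} = \left(-35 - 10\right)^{2} = \left(-45\right)^{2} = 2025$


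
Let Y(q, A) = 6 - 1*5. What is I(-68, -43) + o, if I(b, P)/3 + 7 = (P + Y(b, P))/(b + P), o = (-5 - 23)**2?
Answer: 28273/37 ≈ 764.13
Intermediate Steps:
Y(q, A) = 1 (Y(q, A) = 6 - 5 = 1)
o = 784 (o = (-28)**2 = 784)
I(b, P) = -21 + 3*(1 + P)/(P + b) (I(b, P) = -21 + 3*((P + 1)/(b + P)) = -21 + 3*((1 + P)/(P + b)) = -21 + 3*(1 + P)/(P + b))
I(-68, -43) + o = 3*(1 - 7*(-68) - 6*(-43))/(-43 - 68) + 784 = 3*(1 + 476 + 258)/(-111) + 784 = 3*(-1/111)*735 + 784 = -735/37 + 784 = 28273/37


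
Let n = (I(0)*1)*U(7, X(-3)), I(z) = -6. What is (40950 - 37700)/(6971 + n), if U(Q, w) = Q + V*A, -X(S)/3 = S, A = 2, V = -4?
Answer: 3250/6977 ≈ 0.46582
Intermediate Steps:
X(S) = -3*S
U(Q, w) = -8 + Q (U(Q, w) = Q - 4*2 = Q - 8 = -8 + Q)
n = 6 (n = (-6*1)*(-8 + 7) = -6*(-1) = 6)
(40950 - 37700)/(6971 + n) = (40950 - 37700)/(6971 + 6) = 3250/6977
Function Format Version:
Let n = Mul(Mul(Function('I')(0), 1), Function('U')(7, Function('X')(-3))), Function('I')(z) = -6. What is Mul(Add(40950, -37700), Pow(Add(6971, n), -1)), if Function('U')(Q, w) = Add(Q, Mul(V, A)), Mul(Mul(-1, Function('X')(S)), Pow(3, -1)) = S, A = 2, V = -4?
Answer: Rational(3250, 6977) ≈ 0.46582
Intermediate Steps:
Function('X')(S) = Mul(-3, S)
Function('U')(Q, w) = Add(-8, Q) (Function('U')(Q, w) = Add(Q, Mul(-4, 2)) = Add(Q, -8) = Add(-8, Q))
n = 6 (n = Mul(Mul(-6, 1), Add(-8, 7)) = Mul(-6, -1) = 6)
Mul(Add(40950, -37700), Pow(Add(6971, n), -1)) = Mul(Add(40950, -37700), Pow(Add(6971, 6), -1)) = Mul(3250, Pow(6977, -1)) = Mul(3250, Rational(1, 6977)) = Rational(3250, 6977)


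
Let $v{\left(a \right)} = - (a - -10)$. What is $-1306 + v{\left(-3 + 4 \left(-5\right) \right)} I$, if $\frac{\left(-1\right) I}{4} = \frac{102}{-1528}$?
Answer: $- \frac{248783}{191} \approx -1302.5$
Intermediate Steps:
$v{\left(a \right)} = -10 - a$ ($v{\left(a \right)} = - (a + 10) = - (10 + a) = -10 - a$)
$I = \frac{51}{191}$ ($I = - 4 \frac{102}{-1528} = - 4 \cdot 102 \left(- \frac{1}{1528}\right) = \left(-4\right) \left(- \frac{51}{764}\right) = \frac{51}{191} \approx 0.26702$)
$-1306 + v{\left(-3 + 4 \left(-5\right) \right)} I = -1306 + \left(-10 - \left(-3 + 4 \left(-5\right)\right)\right) \frac{51}{191} = -1306 + \left(-10 - \left(-3 - 20\right)\right) \frac{51}{191} = -1306 + \left(-10 - -23\right) \frac{51}{191} = -1306 + \left(-10 + 23\right) \frac{51}{191} = -1306 + 13 \cdot \frac{51}{191} = -1306 + \frac{663}{191} = - \frac{248783}{191}$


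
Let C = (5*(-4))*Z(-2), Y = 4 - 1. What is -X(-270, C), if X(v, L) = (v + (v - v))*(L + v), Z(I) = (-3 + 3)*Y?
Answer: -72900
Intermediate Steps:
Y = 3
Z(I) = 0 (Z(I) = (-3 + 3)*3 = 0*3 = 0)
C = 0 (C = (5*(-4))*0 = -20*0 = 0)
X(v, L) = v*(L + v) (X(v, L) = (v + 0)*(L + v) = v*(L + v))
-X(-270, C) = -(-270)*(0 - 270) = -(-270)*(-270) = -1*72900 = -72900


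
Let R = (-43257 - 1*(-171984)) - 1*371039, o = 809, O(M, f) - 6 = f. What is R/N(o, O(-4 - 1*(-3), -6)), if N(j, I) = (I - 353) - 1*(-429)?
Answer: -60578/19 ≈ -3188.3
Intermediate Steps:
O(M, f) = 6 + f
N(j, I) = 76 + I (N(j, I) = (-353 + I) + 429 = 76 + I)
R = -242312 (R = (-43257 + 171984) - 371039 = 128727 - 371039 = -242312)
R/N(o, O(-4 - 1*(-3), -6)) = -242312/(76 + (6 - 6)) = -242312/(76 + 0) = -242312/76 = -242312*1/76 = -60578/19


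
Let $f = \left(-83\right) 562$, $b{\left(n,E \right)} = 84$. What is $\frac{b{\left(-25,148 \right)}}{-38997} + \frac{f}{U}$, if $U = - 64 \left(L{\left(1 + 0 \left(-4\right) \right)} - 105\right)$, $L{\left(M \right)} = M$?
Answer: $- \frac{43324123}{6180096} \approx -7.0103$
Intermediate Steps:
$f = -46646$
$U = 6656$ ($U = - 64 \left(\left(1 + 0 \left(-4\right)\right) - 105\right) = - 64 \left(\left(1 + 0\right) - 105\right) = - 64 \left(1 - 105\right) = \left(-64\right) \left(-104\right) = 6656$)
$\frac{b{\left(-25,148 \right)}}{-38997} + \frac{f}{U} = \frac{84}{-38997} - \frac{46646}{6656} = 84 \left(- \frac{1}{38997}\right) - \frac{23323}{3328} = - \frac{4}{1857} - \frac{23323}{3328} = - \frac{43324123}{6180096}$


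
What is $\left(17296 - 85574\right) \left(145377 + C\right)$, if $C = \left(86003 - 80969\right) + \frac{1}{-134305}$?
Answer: $- \frac{1379280419992412}{134305} \approx -1.027 \cdot 10^{10}$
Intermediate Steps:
$C = \frac{676091369}{134305}$ ($C = 5034 - \frac{1}{134305} = \frac{676091369}{134305} \approx 5034.0$)
$\left(17296 - 85574\right) \left(145377 + C\right) = \left(17296 - 85574\right) \left(145377 + \frac{676091369}{134305}\right) = \left(-68278\right) \frac{20200949354}{134305} = - \frac{1379280419992412}{134305}$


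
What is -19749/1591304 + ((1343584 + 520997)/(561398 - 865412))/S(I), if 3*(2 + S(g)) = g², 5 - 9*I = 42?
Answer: -121051750364295/71196097838008 ≈ -1.7003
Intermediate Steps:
I = -37/9 (I = 5/9 - ⅑*42 = 5/9 - 14/3 = -37/9 ≈ -4.1111)
S(g) = -2 + g²/3
-19749/1591304 + ((1343584 + 520997)/(561398 - 865412))/S(I) = -19749/1591304 + ((1343584 + 520997)/(561398 - 865412))/(-2 + (-37/9)²/3) = -19749*1/1591304 + (1864581/(-304014))/(-2 + (⅓)*(1369/81)) = -19749/1591304 + (1864581*(-1/304014))/(-2 + 1369/243) = -19749/1591304 - 621527/(101338*883/243) = -19749/1591304 - 621527/101338*243/883 = -19749/1591304 - 151031061/89481454 = -121051750364295/71196097838008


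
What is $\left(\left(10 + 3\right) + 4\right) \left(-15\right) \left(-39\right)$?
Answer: $9945$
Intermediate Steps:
$\left(\left(10 + 3\right) + 4\right) \left(-15\right) \left(-39\right) = \left(13 + 4\right) \left(-15\right) \left(-39\right) = 17 \left(-15\right) \left(-39\right) = \left(-255\right) \left(-39\right) = 9945$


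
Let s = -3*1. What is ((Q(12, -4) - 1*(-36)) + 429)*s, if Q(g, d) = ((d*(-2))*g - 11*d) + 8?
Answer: -1839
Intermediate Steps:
Q(g, d) = 8 - 11*d - 2*d*g (Q(g, d) = ((-2*d)*g - 11*d) + 8 = (-2*d*g - 11*d) + 8 = (-11*d - 2*d*g) + 8 = 8 - 11*d - 2*d*g)
s = -3
((Q(12, -4) - 1*(-36)) + 429)*s = (((8 - 11*(-4) - 2*(-4)*12) - 1*(-36)) + 429)*(-3) = (((8 + 44 + 96) + 36) + 429)*(-3) = ((148 + 36) + 429)*(-3) = (184 + 429)*(-3) = 613*(-3) = -1839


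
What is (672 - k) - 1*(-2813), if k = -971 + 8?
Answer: 4448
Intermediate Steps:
k = -963
(672 - k) - 1*(-2813) = (672 - 1*(-963)) - 1*(-2813) = (672 + 963) + 2813 = 1635 + 2813 = 4448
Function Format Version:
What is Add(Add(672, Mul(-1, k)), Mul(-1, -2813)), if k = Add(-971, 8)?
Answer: 4448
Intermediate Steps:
k = -963
Add(Add(672, Mul(-1, k)), Mul(-1, -2813)) = Add(Add(672, Mul(-1, -963)), Mul(-1, -2813)) = Add(Add(672, 963), 2813) = Add(1635, 2813) = 4448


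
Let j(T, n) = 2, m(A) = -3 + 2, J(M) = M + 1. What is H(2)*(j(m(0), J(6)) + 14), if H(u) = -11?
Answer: -176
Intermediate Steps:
J(M) = 1 + M
m(A) = -1
H(2)*(j(m(0), J(6)) + 14) = -11*(2 + 14) = -11*16 = -176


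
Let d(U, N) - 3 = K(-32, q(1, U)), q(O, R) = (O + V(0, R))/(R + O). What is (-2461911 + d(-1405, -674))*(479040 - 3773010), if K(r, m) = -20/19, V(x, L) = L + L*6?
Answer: 154079636679840/19 ≈ 8.1095e+12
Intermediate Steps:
V(x, L) = 7*L (V(x, L) = L + 6*L = 7*L)
q(O, R) = (O + 7*R)/(O + R) (q(O, R) = (O + 7*R)/(R + O) = (O + 7*R)/(O + R))
K(r, m) = -20/19 (K(r, m) = -20*1/19 = -20/19)
d(U, N) = 37/19 (d(U, N) = 3 - 20/19 = 37/19)
(-2461911 + d(-1405, -674))*(479040 - 3773010) = (-2461911 + 37/19)*(479040 - 3773010) = -46776272/19*(-3293970) = 154079636679840/19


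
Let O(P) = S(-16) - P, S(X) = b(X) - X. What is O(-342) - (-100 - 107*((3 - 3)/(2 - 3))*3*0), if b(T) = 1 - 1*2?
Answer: 457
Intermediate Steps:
b(T) = -1 (b(T) = 1 - 2 = -1)
S(X) = -1 - X
O(P) = 15 - P (O(P) = (-1 - 1*(-16)) - P = (-1 + 16) - P = 15 - P)
O(-342) - (-100 - 107*((3 - 3)/(2 - 3))*3*0) = (15 - 1*(-342)) - (-100 - 107*((3 - 3)/(2 - 3))*3*0) = (15 + 342) - (-100 - 107*(0/(-1))*3*0) = 357 - (-100 - 107*(0*(-1))*3*0) = 357 - (-100 - 107*0*3*0) = 357 - (-100 - 0*0) = 357 - (-100 - 107*0) = 357 - (-100 + 0) = 357 - 1*(-100) = 357 + 100 = 457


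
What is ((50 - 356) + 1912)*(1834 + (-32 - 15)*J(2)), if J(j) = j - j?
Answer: 2945404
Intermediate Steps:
J(j) = 0
((50 - 356) + 1912)*(1834 + (-32 - 15)*J(2)) = ((50 - 356) + 1912)*(1834 + (-32 - 15)*0) = (-306 + 1912)*(1834 - 47*0) = 1606*(1834 + 0) = 1606*1834 = 2945404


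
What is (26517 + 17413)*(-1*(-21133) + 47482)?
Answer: 3014256950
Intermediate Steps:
(26517 + 17413)*(-1*(-21133) + 47482) = 43930*(21133 + 47482) = 43930*68615 = 3014256950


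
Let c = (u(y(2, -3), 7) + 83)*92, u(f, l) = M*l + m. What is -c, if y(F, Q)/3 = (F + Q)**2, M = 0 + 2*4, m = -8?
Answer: -12052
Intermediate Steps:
M = 8 (M = 0 + 8 = 8)
y(F, Q) = 3*(F + Q)**2
u(f, l) = -8 + 8*l (u(f, l) = 8*l - 8 = -8 + 8*l)
c = 12052 (c = ((-8 + 8*7) + 83)*92 = ((-8 + 56) + 83)*92 = (48 + 83)*92 = 131*92 = 12052)
-c = -1*12052 = -12052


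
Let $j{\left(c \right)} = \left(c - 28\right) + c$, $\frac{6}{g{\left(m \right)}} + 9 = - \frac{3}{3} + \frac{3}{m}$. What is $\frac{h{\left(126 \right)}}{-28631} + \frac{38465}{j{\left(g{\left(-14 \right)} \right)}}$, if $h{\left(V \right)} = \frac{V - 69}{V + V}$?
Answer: $- \frac{236227009933}{179172798} \approx -1318.4$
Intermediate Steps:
$g{\left(m \right)} = \frac{6}{-10 + \frac{3}{m}}$ ($g{\left(m \right)} = \frac{6}{-9 + \left(- \frac{3}{3} + \frac{3}{m}\right)} = \frac{6}{-9 + \left(\left(-3\right) \frac{1}{3} + \frac{3}{m}\right)} = \frac{6}{-9 - \left(1 - \frac{3}{m}\right)} = \frac{6}{-10 + \frac{3}{m}}$)
$j{\left(c \right)} = -28 + 2 c$ ($j{\left(c \right)} = \left(-28 + c\right) + c = -28 + 2 c$)
$h{\left(V \right)} = \frac{-69 + V}{2 V}$
$\frac{h{\left(126 \right)}}{-28631} + \frac{38465}{j{\left(g{\left(-14 \right)} \right)}} = \frac{\frac{1}{2} \cdot \frac{1}{126} \left(-69 + 126\right)}{-28631} + \frac{38465}{-28 + 2 \left(\left(-6\right) \left(-14\right) \frac{1}{-3 + 10 \left(-14\right)}\right)} = \frac{1}{2} \cdot \frac{1}{126} \cdot 57 \left(- \frac{1}{28631}\right) + \frac{38465}{-28 + 2 \left(\left(-6\right) \left(-14\right) \frac{1}{-3 - 140}\right)} = \frac{19}{84} \left(- \frac{1}{28631}\right) + \frac{38465}{-28 + 2 \left(\left(-6\right) \left(-14\right) \frac{1}{-143}\right)} = - \frac{19}{2405004} + \frac{38465}{-28 + 2 \left(\left(-6\right) \left(-14\right) \left(- \frac{1}{143}\right)\right)} = - \frac{19}{2405004} + \frac{38465}{-28 + 2 \left(- \frac{84}{143}\right)} = - \frac{19}{2405004} + \frac{38465}{-28 - \frac{168}{143}} = - \frac{19}{2405004} + \frac{38465}{- \frac{4172}{143}} = - \frac{19}{2405004} + 38465 \left(- \frac{143}{4172}\right) = - \frac{19}{2405004} - \frac{785785}{596} = - \frac{236227009933}{179172798}$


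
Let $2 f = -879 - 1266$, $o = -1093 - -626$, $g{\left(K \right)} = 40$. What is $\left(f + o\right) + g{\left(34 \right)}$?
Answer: $- \frac{2999}{2} \approx -1499.5$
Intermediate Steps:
$o = -467$ ($o = -1093 + 626 = -467$)
$f = - \frac{2145}{2}$ ($f = \frac{-879 - 1266}{2} = \frac{1}{2} \left(-2145\right) = - \frac{2145}{2} \approx -1072.5$)
$\left(f + o\right) + g{\left(34 \right)} = \left(- \frac{2145}{2} - 467\right) + 40 = - \frac{3079}{2} + 40 = - \frac{2999}{2}$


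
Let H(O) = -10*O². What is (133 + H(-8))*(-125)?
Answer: 63375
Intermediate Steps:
(133 + H(-8))*(-125) = (133 - 10*(-8)²)*(-125) = (133 - 10*64)*(-125) = (133 - 640)*(-125) = -507*(-125) = 63375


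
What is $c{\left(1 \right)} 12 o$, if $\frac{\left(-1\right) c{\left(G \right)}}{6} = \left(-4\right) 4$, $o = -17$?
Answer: $-19584$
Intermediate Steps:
$c{\left(G \right)} = 96$ ($c{\left(G \right)} = - 6 \left(\left(-4\right) 4\right) = \left(-6\right) \left(-16\right) = 96$)
$c{\left(1 \right)} 12 o = 96 \cdot 12 \left(-17\right) = 1152 \left(-17\right) = -19584$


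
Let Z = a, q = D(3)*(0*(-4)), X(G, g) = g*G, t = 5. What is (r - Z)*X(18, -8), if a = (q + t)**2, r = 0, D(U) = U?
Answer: 3600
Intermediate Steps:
X(G, g) = G*g
q = 0 (q = 3*(0*(-4)) = 3*0 = 0)
a = 25 (a = (0 + 5)**2 = 5**2 = 25)
Z = 25
(r - Z)*X(18, -8) = (0 - 1*25)*(18*(-8)) = (0 - 25)*(-144) = -25*(-144) = 3600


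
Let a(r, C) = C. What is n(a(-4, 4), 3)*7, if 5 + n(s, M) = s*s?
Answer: 77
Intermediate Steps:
n(s, M) = -5 + s**2 (n(s, M) = -5 + s*s = -5 + s**2)
n(a(-4, 4), 3)*7 = (-5 + 4**2)*7 = (-5 + 16)*7 = 11*7 = 77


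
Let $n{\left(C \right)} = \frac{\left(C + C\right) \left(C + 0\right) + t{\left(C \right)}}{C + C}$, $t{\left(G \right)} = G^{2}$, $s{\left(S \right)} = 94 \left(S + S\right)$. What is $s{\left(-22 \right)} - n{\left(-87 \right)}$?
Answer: $- \frac{8011}{2} \approx -4005.5$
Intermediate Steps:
$s{\left(S \right)} = 188 S$ ($s{\left(S \right)} = 94 \cdot 2 S = 188 S$)
$n{\left(C \right)} = \frac{3 C}{2}$ ($n{\left(C \right)} = \frac{\left(C + C\right) \left(C + 0\right) + C^{2}}{C + C} = \frac{2 C C + C^{2}}{2 C} = \left(2 C^{2} + C^{2}\right) \frac{1}{2 C} = 3 C^{2} \frac{1}{2 C} = \frac{3 C}{2}$)
$s{\left(-22 \right)} - n{\left(-87 \right)} = 188 \left(-22\right) - \frac{3}{2} \left(-87\right) = -4136 - - \frac{261}{2} = -4136 + \frac{261}{2} = - \frac{8011}{2}$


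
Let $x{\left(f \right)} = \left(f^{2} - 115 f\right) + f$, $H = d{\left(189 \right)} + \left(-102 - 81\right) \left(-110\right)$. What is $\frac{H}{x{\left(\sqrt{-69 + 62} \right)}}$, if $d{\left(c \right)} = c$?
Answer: $- \frac{20319}{13003} + \frac{2316366 i \sqrt{7}}{91021} \approx -1.5626 + 67.331 i$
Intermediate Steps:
$H = 20319$ ($H = 189 + \left(-102 - 81\right) \left(-110\right) = 189 - -20130 = 189 + 20130 = 20319$)
$x{\left(f \right)} = f^{2} - 114 f$
$\frac{H}{x{\left(\sqrt{-69 + 62} \right)}} = \frac{20319}{\sqrt{-69 + 62} \left(-114 + \sqrt{-69 + 62}\right)} = \frac{20319}{\sqrt{-7} \left(-114 + \sqrt{-7}\right)} = \frac{20319}{i \sqrt{7} \left(-114 + i \sqrt{7}\right)} = 20319 \left(- \frac{i \sqrt{7}}{7 \left(-114 + i \sqrt{7}\right)}\right) = - \frac{20319 i \sqrt{7}}{7 \left(-114 + i \sqrt{7}\right)}$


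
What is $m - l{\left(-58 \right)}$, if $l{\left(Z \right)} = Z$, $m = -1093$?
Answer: $-1035$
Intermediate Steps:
$m - l{\left(-58 \right)} = -1093 - -58 = -1093 + 58 = -1035$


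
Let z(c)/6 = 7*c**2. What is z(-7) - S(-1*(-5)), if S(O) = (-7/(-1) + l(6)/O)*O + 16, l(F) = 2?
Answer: 2005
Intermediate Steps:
z(c) = 42*c**2 (z(c) = 6*(7*c**2) = 42*c**2)
S(O) = 16 + O*(7 + 2/O) (S(O) = (-7/(-1) + 2/O)*O + 16 = (-7*(-1) + 2/O)*O + 16 = (7 + 2/O)*O + 16 = O*(7 + 2/O) + 16 = 16 + O*(7 + 2/O))
z(-7) - S(-1*(-5)) = 42*(-7)**2 - (18 + 7*(-1*(-5))) = 42*49 - (18 + 7*5) = 2058 - (18 + 35) = 2058 - 1*53 = 2058 - 53 = 2005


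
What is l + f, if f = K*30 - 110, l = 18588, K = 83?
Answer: 20968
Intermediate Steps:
f = 2380 (f = 83*30 - 110 = 2490 - 110 = 2380)
l + f = 18588 + 2380 = 20968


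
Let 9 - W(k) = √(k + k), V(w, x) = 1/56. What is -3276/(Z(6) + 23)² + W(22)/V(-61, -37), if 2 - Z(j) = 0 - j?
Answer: 481068/961 - 112*√11 ≈ 129.13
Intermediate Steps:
Z(j) = 2 + j (Z(j) = 2 - (0 - j) = 2 - (-1)*j = 2 + j)
V(w, x) = 1/56
W(k) = 9 - √2*√k (W(k) = 9 - √(k + k) = 9 - √(2*k) = 9 - √2*√k)
-3276/(Z(6) + 23)² + W(22)/V(-61, -37) = -3276/((2 + 6) + 23)² + (9 - √2*√22)/(1/56) = -3276/(8 + 23)² + (9 - 2*√11)*56 = -3276/(31²) + (504 - 112*√11) = -3276/961 + (504 - 112*√11) = 481068/961 - 112*√11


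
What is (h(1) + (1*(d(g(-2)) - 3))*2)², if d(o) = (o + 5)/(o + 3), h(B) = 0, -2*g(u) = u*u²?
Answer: 576/49 ≈ 11.755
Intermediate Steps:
g(u) = -u³/2 (g(u) = -u*u²/2 = -u³/2)
d(o) = (5 + o)/(3 + o)
(h(1) + (1*(d(g(-2)) - 3))*2)² = (0 + (1*((5 - ½*(-2)³)/(3 - ½*(-2)³) - 3))*2)² = (0 + (1*((5 - ½*(-8))/(3 - ½*(-8)) - 3))*2)² = (0 + (1*((5 + 4)/(3 + 4) - 3))*2)² = (0 + (1*(9/7 - 3))*2)² = (0 + (1*(-12/7))*2)² = (0 - 12/7*2)² = (0 - 24/7)² = (-24/7)² = 576/49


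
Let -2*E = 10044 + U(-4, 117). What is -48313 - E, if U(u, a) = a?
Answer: -86465/2 ≈ -43233.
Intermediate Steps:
E = -10161/2 (E = -(10044 + 117)/2 = -½*10161 = -10161/2 ≈ -5080.5)
-48313 - E = -48313 - 1*(-10161/2) = -48313 + 10161/2 = -86465/2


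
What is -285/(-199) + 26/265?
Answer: 80699/52735 ≈ 1.5303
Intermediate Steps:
-285/(-199) + 26/265 = -285*(-1/199) + 26*(1/265) = 285/199 + 26/265 = 80699/52735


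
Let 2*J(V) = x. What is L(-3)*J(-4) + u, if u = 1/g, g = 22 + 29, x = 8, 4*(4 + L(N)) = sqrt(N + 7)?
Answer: -713/51 ≈ -13.980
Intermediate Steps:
L(N) = -4 + sqrt(7 + N)/4 (L(N) = -4 + sqrt(N + 7)/4 = -4 + sqrt(7 + N)/4)
g = 51
J(V) = 4 (J(V) = (1/2)*8 = 4)
u = 1/51 ≈ 0.019608
L(-3)*J(-4) + u = (-4 + sqrt(7 - 3)/4)*4 + 1/51 = (-4 + sqrt(4)/4)*4 + 1/51 = (-4 + (1/4)*2)*4 + 1/51 = (-4 + 1/2)*4 + 1/51 = -7/2*4 + 1/51 = -14 + 1/51 = -713/51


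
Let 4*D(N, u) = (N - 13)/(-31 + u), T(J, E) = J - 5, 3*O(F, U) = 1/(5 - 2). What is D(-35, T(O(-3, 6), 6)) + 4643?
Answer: 1499797/323 ≈ 4643.3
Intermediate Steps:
O(F, U) = 1/9 (O(F, U) = 1/(3*(5 - 2)) = (1/3)/3 = (1/3)*(1/3) = 1/9)
T(J, E) = -5 + J
D(N, u) = (-13 + N)/(4*(-31 + u)) (D(N, u) = ((N - 13)/(-31 + u))/4 = ((-13 + N)/(-31 + u))/4 = (-13 + N)/(4*(-31 + u)))
D(-35, T(O(-3, 6), 6)) + 4643 = (-13 - 35)/(4*(-31 + (-5 + 1/9))) + 4643 = (1/4)*(-48)/(-31 - 44/9) + 4643 = (1/4)*(-48)/(-323/9) + 4643 = (1/4)*(-9/323)*(-48) + 4643 = 108/323 + 4643 = 1499797/323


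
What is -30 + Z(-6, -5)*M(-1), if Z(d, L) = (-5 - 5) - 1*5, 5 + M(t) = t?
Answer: 60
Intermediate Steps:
M(t) = -5 + t
Z(d, L) = -15 (Z(d, L) = -10 - 5 = -15)
-30 + Z(-6, -5)*M(-1) = -30 - 15*(-5 - 1) = -30 - 15*(-6) = -30 + 90 = 60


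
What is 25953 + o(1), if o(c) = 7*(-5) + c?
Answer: 25919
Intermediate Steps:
o(c) = -35 + c
25953 + o(1) = 25953 + (-35 + 1) = 25953 - 34 = 25919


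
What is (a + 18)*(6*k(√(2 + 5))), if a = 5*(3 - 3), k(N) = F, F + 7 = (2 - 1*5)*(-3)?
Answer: 216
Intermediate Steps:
F = 2 (F = -7 + (2 - 1*5)*(-3) = -7 + (2 - 5)*(-3) = -7 - 3*(-3) = -7 + 9 = 2)
k(N) = 2
a = 0 (a = 5*0 = 0)
(a + 18)*(6*k(√(2 + 5))) = (0 + 18)*(6*2) = 18*12 = 216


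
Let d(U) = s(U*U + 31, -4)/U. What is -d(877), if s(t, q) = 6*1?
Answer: -6/877 ≈ -0.0068415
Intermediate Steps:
s(t, q) = 6
d(U) = 6/U
-d(877) = -6/877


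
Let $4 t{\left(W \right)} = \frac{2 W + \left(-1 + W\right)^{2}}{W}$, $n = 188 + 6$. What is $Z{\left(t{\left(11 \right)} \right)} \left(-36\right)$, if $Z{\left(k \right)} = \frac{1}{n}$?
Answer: $- \frac{18}{97} \approx -0.18557$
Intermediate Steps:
$n = 194$
$t{\left(W \right)} = \frac{\left(-1 + W\right)^{2} + 2 W}{4 W}$ ($t{\left(W \right)} = \frac{\left(2 W + \left(-1 + W\right)^{2}\right) \frac{1}{W}}{4} = \frac{\left(\left(-1 + W\right)^{2} + 2 W\right) \frac{1}{W}}{4} = \frac{\frac{1}{W} \left(\left(-1 + W\right)^{2} + 2 W\right)}{4} = \frac{\left(-1 + W\right)^{2} + 2 W}{4 W}$)
$Z{\left(k \right)} = \frac{1}{194}$
$Z{\left(t{\left(11 \right)} \right)} \left(-36\right) = \frac{1}{194} \left(-36\right) = - \frac{18}{97}$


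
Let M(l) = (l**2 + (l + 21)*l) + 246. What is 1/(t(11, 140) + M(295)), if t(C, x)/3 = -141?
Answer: 1/180068 ≈ 5.5535e-6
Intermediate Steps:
t(C, x) = -423 (t(C, x) = 3*(-141) = -423)
M(l) = 246 + l**2 + l*(21 + l) (M(l) = (l**2 + (21 + l)*l) + 246 = (l**2 + l*(21 + l)) + 246 = 246 + l**2 + l*(21 + l))
1/(t(11, 140) + M(295)) = 1/(-423 + (246 + 2*295**2 + 21*295)) = 1/(-423 + (246 + 2*87025 + 6195)) = 1/(-423 + (246 + 174050 + 6195)) = 1/(-423 + 180491) = 1/180068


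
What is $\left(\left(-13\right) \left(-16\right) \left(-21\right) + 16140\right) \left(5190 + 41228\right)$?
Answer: $546432696$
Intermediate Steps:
$\left(\left(-13\right) \left(-16\right) \left(-21\right) + 16140\right) \left(5190 + 41228\right) = \left(208 \left(-21\right) + 16140\right) 46418 = \left(-4368 + 16140\right) 46418 = 11772 \cdot 46418 = 546432696$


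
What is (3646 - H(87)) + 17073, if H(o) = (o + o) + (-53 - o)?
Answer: 20685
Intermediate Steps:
H(o) = -53 + o (H(o) = 2*o + (-53 - o) = -53 + o)
(3646 - H(87)) + 17073 = (3646 - (-53 + 87)) + 17073 = (3646 - 1*34) + 17073 = (3646 - 34) + 17073 = 3612 + 17073 = 20685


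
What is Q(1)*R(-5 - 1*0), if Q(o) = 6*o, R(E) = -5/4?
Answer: -15/2 ≈ -7.5000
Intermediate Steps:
R(E) = -5/4 (R(E) = -5*1/4 = -5/4)
Q(1)*R(-5 - 1*0) = (6*1)*(-5/4) = 6*(-5/4) = -15/2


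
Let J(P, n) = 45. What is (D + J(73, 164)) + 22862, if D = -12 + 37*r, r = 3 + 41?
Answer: 24523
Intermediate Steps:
r = 44
D = 1616 (D = -12 + 37*44 = -12 + 1628 = 1616)
(D + J(73, 164)) + 22862 = (1616 + 45) + 22862 = 1661 + 22862 = 24523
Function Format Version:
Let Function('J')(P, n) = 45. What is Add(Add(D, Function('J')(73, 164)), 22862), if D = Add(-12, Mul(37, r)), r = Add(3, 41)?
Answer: 24523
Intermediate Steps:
r = 44
D = 1616 (D = Add(-12, Mul(37, 44)) = Add(-12, 1628) = 1616)
Add(Add(D, Function('J')(73, 164)), 22862) = Add(Add(1616, 45), 22862) = Add(1661, 22862) = 24523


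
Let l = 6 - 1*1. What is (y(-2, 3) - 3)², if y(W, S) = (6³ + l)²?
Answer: 2385150244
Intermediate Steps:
l = 5 (l = 6 - 1 = 5)
y(W, S) = 48841 (y(W, S) = (6³ + 5)² = (216 + 5)² = 221² = 48841)
(y(-2, 3) - 3)² = (48841 - 3)² = 48838² = 2385150244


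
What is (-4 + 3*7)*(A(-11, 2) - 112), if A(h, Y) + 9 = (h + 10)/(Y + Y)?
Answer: -8245/4 ≈ -2061.3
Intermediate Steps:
A(h, Y) = -9 + (10 + h)/(2*Y) (A(h, Y) = -9 + (h + 10)/(Y + Y) = -9 + (10 + h)/((2*Y)) = -9 + (10 + h)*(1/(2*Y)) = -9 + (10 + h)/(2*Y))
(-4 + 3*7)*(A(-11, 2) - 112) = (-4 + 3*7)*((1/2)*(10 - 11 - 18*2)/2 - 112) = (-4 + 21)*((1/2)*(1/2)*(10 - 11 - 36) - 112) = 17*((1/2)*(1/2)*(-37) - 112) = 17*(-37/4 - 112) = 17*(-485/4) = -8245/4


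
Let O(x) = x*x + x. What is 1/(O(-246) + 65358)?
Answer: 1/125628 ≈ 7.9600e-6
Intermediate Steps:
O(x) = x + x² (O(x) = x² + x = x + x²)
1/(O(-246) + 65358) = 1/(-246*(1 - 246) + 65358) = 1/(-246*(-245) + 65358) = 1/(60270 + 65358) = 1/125628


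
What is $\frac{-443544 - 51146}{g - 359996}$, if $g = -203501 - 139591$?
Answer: $\frac{247345}{351544} \approx 0.7036$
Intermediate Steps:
$g = -343092$ ($g = -203501 - 139591 = -343092$)
$\frac{-443544 - 51146}{g - 359996} = \frac{-443544 - 51146}{-343092 - 359996} = - \frac{494690}{-703088} = \left(-494690\right) \left(- \frac{1}{703088}\right) = \frac{247345}{351544}$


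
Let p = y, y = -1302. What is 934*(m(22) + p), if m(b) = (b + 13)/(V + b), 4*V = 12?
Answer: -6073802/5 ≈ -1.2148e+6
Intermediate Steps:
V = 3 (V = (¼)*12 = 3)
m(b) = (13 + b)/(3 + b) (m(b) = (b + 13)/(3 + b) = (13 + b)/(3 + b))
p = -1302
934*(m(22) + p) = 934*((13 + 22)/(3 + 22) - 1302) = 934*(35/25 - 1302) = 934*((1/25)*35 - 1302) = 934*(7/5 - 1302) = 934*(-6503/5) = -6073802/5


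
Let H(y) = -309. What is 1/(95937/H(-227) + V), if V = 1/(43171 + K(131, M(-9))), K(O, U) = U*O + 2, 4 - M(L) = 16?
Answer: -4284903/1330358276 ≈ -0.0032209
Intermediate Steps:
M(L) = -12 (M(L) = 4 - 1*16 = 4 - 16 = -12)
K(O, U) = 2 + O*U (K(O, U) = O*U + 2 = 2 + O*U)
V = 1/41601 (V = 1/(43171 + (2 + 131*(-12))) = 1/(43171 + (2 - 1572)) = 1/(43171 - 1570) = 1/41601 ≈ 2.4038e-5)
1/(95937/H(-227) + V) = 1/(95937/(-309) + 1/41601) = 1/(95937*(-1/309) + 1/41601) = 1/(-31979/103 + 1/41601) = 1/(-1330358276/4284903) = -4284903/1330358276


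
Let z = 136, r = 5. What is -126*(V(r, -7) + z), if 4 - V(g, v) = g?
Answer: -17010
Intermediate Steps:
V(g, v) = 4 - g
-126*(V(r, -7) + z) = -126*((4 - 1*5) + 136) = -126*((4 - 5) + 136) = -126*(-1 + 136) = -126*135 = -17010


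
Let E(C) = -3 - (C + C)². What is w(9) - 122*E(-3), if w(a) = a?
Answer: 4767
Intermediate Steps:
E(C) = -3 - 4*C² (E(C) = -3 - (2*C)² = -3 - 4*C²)
w(9) - 122*E(-3) = 9 - 122*(-3 - 4*(-3)²) = 9 - 122*(-3 - 4*9) = 9 - 122*(-3 - 36) = 9 - 122*(-39) = 9 + 4758 = 4767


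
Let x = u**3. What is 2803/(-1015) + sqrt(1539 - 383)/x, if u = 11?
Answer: -3696283/1350965 ≈ -2.7360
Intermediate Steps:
x = 1331 (x = 11**3 = 1331)
2803/(-1015) + sqrt(1539 - 383)/x = 2803/(-1015) + sqrt(1539 - 383)/1331 = 2803*(-1/1015) + sqrt(1156)*(1/1331) = -2803/1015 + 34*(1/1331) = -2803/1015 + 34/1331 = -3696283/1350965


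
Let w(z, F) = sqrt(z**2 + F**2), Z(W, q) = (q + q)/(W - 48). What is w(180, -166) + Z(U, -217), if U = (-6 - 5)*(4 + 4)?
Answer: 217/68 + 2*sqrt(14989) ≈ 248.05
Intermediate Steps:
U = -88 (U = -11*8 = -88)
Z(W, q) = 2*q/(-48 + W) (Z(W, q) = (2*q)/(-48 + W) = 2*q/(-48 + W))
w(z, F) = sqrt(F**2 + z**2)
w(180, -166) + Z(U, -217) = sqrt((-166)**2 + 180**2) + 2*(-217)/(-48 - 88) = sqrt(27556 + 32400) + 2*(-217)/(-136) = sqrt(59956) + 2*(-217)*(-1/136) = 2*sqrt(14989) + 217/68 = 217/68 + 2*sqrt(14989)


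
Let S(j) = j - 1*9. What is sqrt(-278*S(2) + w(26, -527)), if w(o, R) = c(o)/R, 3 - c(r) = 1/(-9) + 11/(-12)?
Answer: sqrt(19456506409)/3162 ≈ 44.113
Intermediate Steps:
c(r) = 145/36 (c(r) = 3 - (1/(-9) + 11/(-12)) = 3 - (1*(-1/9) + 11*(-1/12)) = 3 - (-1/9 - 11/12) = 3 - 1*(-37/36) = 3 + 37/36 = 145/36)
w(o, R) = 145/(36*R)
S(j) = -9 + j (S(j) = j - 9 = -9 + j)
sqrt(-278*S(2) + w(26, -527)) = sqrt(-278*(-9 + 2) + (145/36)/(-527)) = sqrt(-278*(-7) + (145/36)*(-1/527)) = sqrt(1946 - 145/18972) = sqrt(36919367/18972) = sqrt(19456506409)/3162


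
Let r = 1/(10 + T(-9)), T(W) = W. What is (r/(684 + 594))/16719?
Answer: 1/21366882 ≈ 4.6801e-8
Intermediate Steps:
r = 1 (r = 1/(10 - 9) = 1/1 = 1)
(r/(684 + 594))/16719 = (1/(684 + 594))/16719 = (1/1278)*(1/16719) = 1/21366882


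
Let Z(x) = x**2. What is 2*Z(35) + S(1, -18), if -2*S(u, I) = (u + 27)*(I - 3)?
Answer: 2744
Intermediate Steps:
S(u, I) = -(-3 + I)*(27 + u)/2 (S(u, I) = -(u + 27)*(I - 3)/2 = -(27 + u)*(-3 + I)/2 = -(-3 + I)*(27 + u)/2)
2*Z(35) + S(1, -18) = 2*35**2 + (81/2 - 27/2*(-18) + (3/2)*1 - 1/2*(-18)*1) = 2*1225 + (81/2 + 243 + 3/2 + 9) = 2450 + 294 = 2744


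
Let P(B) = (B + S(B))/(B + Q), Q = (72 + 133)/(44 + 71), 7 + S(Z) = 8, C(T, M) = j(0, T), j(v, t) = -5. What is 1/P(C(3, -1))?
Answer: 37/46 ≈ 0.80435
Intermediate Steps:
C(T, M) = -5
S(Z) = 1 (S(Z) = -7 + 8 = 1)
Q = 41/23 (Q = 205/115 = 205*(1/115) = 41/23 ≈ 1.7826)
P(B) = (1 + B)/(41/23 + B) (P(B) = (B + 1)/(B + 41/23) = (1 + B)/(41/23 + B))
1/P(C(3, -1)) = 1/(23*(1 - 5)/(41 + 23*(-5))) = 1/(23*(-4)/(41 - 115)) = 1/(23*(-4)/(-74)) = 1/(23*(-1/74)*(-4)) = 1/(46/37) = 37/46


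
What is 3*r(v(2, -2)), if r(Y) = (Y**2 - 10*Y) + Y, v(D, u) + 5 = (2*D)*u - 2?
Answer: 1080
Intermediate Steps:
v(D, u) = -7 + 2*D*u (v(D, u) = -5 + ((2*D)*u - 2) = -5 + (2*D*u - 2) = -5 + (-2 + 2*D*u) = -7 + 2*D*u)
r(Y) = Y**2 - 9*Y
3*r(v(2, -2)) = 3*((-7 + 2*2*(-2))*(-9 + (-7 + 2*2*(-2)))) = 3*((-7 - 8)*(-9 + (-7 - 8))) = 3*(-15*(-9 - 15)) = 3*(-15*(-24)) = 3*360 = 1080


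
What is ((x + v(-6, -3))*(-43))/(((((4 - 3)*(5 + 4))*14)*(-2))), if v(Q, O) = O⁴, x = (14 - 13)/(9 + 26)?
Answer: 30487/2205 ≈ 13.826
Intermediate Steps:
x = 1/35 ≈ 0.028571
((x + v(-6, -3))*(-43))/(((((4 - 3)*(5 + 4))*14)*(-2))) = ((1/35 + (-3)⁴)*(-43))/(((((4 - 3)*(5 + 4))*14)*(-2))) = ((1/35 + 81)*(-43))/((((1*9)*14)*(-2))) = ((2836/35)*(-43))/(((9*14)*(-2))) = -121948/(35*(126*(-2))) = -121948/35/(-252) = -121948/35*(-1/252) = 30487/2205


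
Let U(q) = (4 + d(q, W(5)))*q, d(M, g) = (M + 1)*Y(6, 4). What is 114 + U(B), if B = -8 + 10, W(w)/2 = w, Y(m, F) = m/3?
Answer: 134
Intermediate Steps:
Y(m, F) = m/3 (Y(m, F) = m*(⅓) = m/3)
W(w) = 2*w
d(M, g) = 2 + 2*M (d(M, g) = (M + 1)*((⅓)*6) = (1 + M)*2 = 2 + 2*M)
B = 2
U(q) = q*(6 + 2*q) (U(q) = (4 + (2 + 2*q))*q = (6 + 2*q)*q = q*(6 + 2*q))
114 + U(B) = 114 + 2*2*(3 + 2) = 114 + 2*2*5 = 114 + 20 = 134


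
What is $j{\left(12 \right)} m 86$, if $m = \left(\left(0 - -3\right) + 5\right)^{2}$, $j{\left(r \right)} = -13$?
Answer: $-71552$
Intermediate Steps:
$m = 64$ ($m = \left(\left(0 + 3\right) + 5\right)^{2} = \left(3 + 5\right)^{2} = 8^{2} = 64$)
$j{\left(12 \right)} m 86 = \left(-13\right) 64 \cdot 86 = \left(-832\right) 86 = -71552$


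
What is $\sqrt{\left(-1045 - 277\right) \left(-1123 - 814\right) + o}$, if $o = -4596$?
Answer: $\sqrt{2556118} \approx 1598.8$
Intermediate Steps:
$\sqrt{\left(-1045 - 277\right) \left(-1123 - 814\right) + o} = \sqrt{\left(-1045 - 277\right) \left(-1123 - 814\right) - 4596} = \sqrt{\left(-1322\right) \left(-1937\right) - 4596} = \sqrt{2560714 - 4596} = \sqrt{2556118}$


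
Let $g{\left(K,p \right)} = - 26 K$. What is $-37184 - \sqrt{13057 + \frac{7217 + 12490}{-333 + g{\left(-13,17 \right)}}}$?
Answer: $-37184 - \frac{32 \sqrt{415}}{5} \approx -37314.0$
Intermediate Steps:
$-37184 - \sqrt{13057 + \frac{7217 + 12490}{-333 + g{\left(-13,17 \right)}}} = -37184 - \sqrt{13057 + \frac{7217 + 12490}{-333 - -338}} = -37184 - \sqrt{13057 + \frac{19707}{-333 + 338}} = -37184 - \sqrt{13057 + \frac{19707}{5}} = -37184 - \sqrt{\frac{84992}{5}} = -37184 - \frac{32 \sqrt{415}}{5}$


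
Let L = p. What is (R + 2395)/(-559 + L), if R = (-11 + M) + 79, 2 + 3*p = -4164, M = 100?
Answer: -7689/5843 ≈ -1.3159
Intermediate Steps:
p = -4166/3 (p = -2/3 + (1/3)*(-4164) = -2/3 - 1388 = -4166/3 ≈ -1388.7)
R = 168 (R = (-11 + 100) + 79 = 89 + 79 = 168)
L = -4166/3 ≈ -1388.7
(R + 2395)/(-559 + L) = (168 + 2395)/(-559 - 4166/3) = 2563/(-5843/3) = 2563*(-3/5843) = -7689/5843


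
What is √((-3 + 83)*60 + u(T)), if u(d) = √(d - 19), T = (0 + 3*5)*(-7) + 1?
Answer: √(4800 + I*√123) ≈ 69.282 + 0.08*I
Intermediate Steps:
T = -104 (T = (0 + 15)*(-7) + 1 = 15*(-7) + 1 = -105 + 1 = -104)
u(d) = √(-19 + d)
√((-3 + 83)*60 + u(T)) = √((-3 + 83)*60 + √(-19 - 104)) = √(80*60 + √(-123)) = √(4800 + I*√123)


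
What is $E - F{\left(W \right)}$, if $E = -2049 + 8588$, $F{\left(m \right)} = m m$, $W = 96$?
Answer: $-2677$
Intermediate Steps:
$F{\left(m \right)} = m^{2}$
$E = 6539$
$E - F{\left(W \right)} = 6539 - 96^{2} = 6539 - 9216 = -2677$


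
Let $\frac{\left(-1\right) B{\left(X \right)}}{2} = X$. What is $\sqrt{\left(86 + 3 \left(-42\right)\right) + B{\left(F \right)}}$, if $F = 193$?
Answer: $i \sqrt{426} \approx 20.64 i$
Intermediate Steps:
$B{\left(X \right)} = - 2 X$
$\sqrt{\left(86 + 3 \left(-42\right)\right) + B{\left(F \right)}} = \sqrt{\left(86 + 3 \left(-42\right)\right) - 386} = \sqrt{\left(86 - 126\right) - 386} = \sqrt{-40 - 386} = \sqrt{-426} = i \sqrt{426}$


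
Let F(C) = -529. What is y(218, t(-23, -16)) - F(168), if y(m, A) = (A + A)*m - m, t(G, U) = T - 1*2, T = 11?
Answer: 4235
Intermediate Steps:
t(G, U) = 9 (t(G, U) = 11 - 1*2 = 11 - 2 = 9)
y(m, A) = -m + 2*A*m (y(m, A) = (2*A)*m - m = 2*A*m - m = -m + 2*A*m)
y(218, t(-23, -16)) - F(168) = 218*(-1 + 2*9) - 1*(-529) = 218*(-1 + 18) + 529 = 218*17 + 529 = 3706 + 529 = 4235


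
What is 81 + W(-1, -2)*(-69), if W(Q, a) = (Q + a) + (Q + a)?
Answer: 495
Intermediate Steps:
W(Q, a) = 2*Q + 2*a
81 + W(-1, -2)*(-69) = 81 + (2*(-1) + 2*(-2))*(-69) = 81 + (-2 - 4)*(-69) = 81 - 6*(-69) = 81 + 414 = 495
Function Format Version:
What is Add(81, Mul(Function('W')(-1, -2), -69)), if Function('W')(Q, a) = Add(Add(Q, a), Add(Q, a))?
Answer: 495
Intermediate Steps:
Function('W')(Q, a) = Add(Mul(2, Q), Mul(2, a))
Add(81, Mul(Function('W')(-1, -2), -69)) = Add(81, Mul(Add(Mul(2, -1), Mul(2, -2)), -69)) = Add(81, Mul(Add(-2, -4), -69)) = Add(81, Mul(-6, -69)) = Add(81, 414) = 495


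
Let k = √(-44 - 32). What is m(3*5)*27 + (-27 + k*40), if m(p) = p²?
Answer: 6048 + 80*I*√19 ≈ 6048.0 + 348.71*I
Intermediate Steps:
k = 2*I*√19 (k = √(-76) = 2*I*√19 ≈ 8.7178*I)
m(3*5)*27 + (-27 + k*40) = (3*5)²*27 + (-27 + (2*I*√19)*40) = 15²*27 + (-27 + 80*I*√19) = 225*27 + (-27 + 80*I*√19) = 6075 + (-27 + 80*I*√19) = 6048 + 80*I*√19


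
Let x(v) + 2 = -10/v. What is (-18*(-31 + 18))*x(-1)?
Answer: 1872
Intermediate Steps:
x(v) = -2 - 10/v
(-18*(-31 + 18))*x(-1) = (-18*(-31 + 18))*(-2 - 10/(-1)) = (-18*(-13))*(-2 - 10*(-1)) = 234*(-2 + 10) = 234*8 = 1872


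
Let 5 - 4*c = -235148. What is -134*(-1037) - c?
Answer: 320679/4 ≈ 80170.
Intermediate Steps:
c = 235153/4 (c = 5/4 - ¼*(-235148) = 5/4 + 58787 = 235153/4 ≈ 58788.)
-134*(-1037) - c = -134*(-1037) - 1*235153/4 = 138958 - 235153/4 = 320679/4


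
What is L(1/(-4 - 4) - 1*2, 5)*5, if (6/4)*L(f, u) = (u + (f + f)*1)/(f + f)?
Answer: -10/17 ≈ -0.58823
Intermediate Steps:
L(f, u) = (u + 2*f)/(3*f) (L(f, u) = 2*((u + (f + f)*1)/(f + f))/3 = 2*((u + (2*f)*1)/((2*f)))/3 = 2*((u + 2*f)*(1/(2*f)))/3 = 2*((u + 2*f)/(2*f))/3 = (u + 2*f)/(3*f))
L(1/(-4 - 4) - 1*2, 5)*5 = ((5 + 2*(1/(-4 - 4) - 1*2))/(3*(1/(-4 - 4) - 1*2)))*5 = ((5 + 2*(1/(-8) - 2))/(3*(1/(-8) - 2)))*5 = ((5 + 2*(-1/8 - 2))/(3*(-1/8 - 2)))*5 = ((5 + 2*(-17/8))/(3*(-17/8)))*5 = ((1/3)*(-8/17)*(5 - 17/4))*5 = ((1/3)*(-8/17)*(3/4))*5 = -2/17*5 = -10/17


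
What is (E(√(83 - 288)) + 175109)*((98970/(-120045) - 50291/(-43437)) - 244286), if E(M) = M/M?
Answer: -4956787703686279630/115875437 ≈ -4.2777e+10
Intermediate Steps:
E(M) = 1
(E(√(83 - 288)) + 175109)*((98970/(-120045) - 50291/(-43437)) - 244286) = (1 + 175109)*((98970/(-120045) - 50291/(-43437)) - 244286) = 175110*((98970*(-1/120045) - 50291*(-1/43437)) - 244286) = 175110*((-6598/8003 + 50291/43437) - 244286) = 175110*(115881547/347626311 - 244286) = 175110*(-84920125127399/347626311) = -4956787703686279630/115875437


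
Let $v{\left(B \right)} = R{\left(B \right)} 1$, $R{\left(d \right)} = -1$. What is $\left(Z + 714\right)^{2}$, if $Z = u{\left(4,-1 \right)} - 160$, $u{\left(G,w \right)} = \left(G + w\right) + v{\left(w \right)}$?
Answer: $309136$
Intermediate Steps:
$v{\left(B \right)} = -1$ ($v{\left(B \right)} = \left(-1\right) 1 = -1$)
$u{\left(G,w \right)} = -1 + G + w$ ($u{\left(G,w \right)} = \left(G + w\right) - 1 = -1 + G + w$)
$Z = -158$ ($Z = \left(-1 + 4 - 1\right) - 160 = 2 - 160 = -158$)
$\left(Z + 714\right)^{2} = \left(-158 + 714\right)^{2} = 556^{2} = 309136$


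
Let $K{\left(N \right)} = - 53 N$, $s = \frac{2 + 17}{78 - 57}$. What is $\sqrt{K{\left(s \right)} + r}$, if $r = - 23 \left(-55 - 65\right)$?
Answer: $\frac{13 \sqrt{7077}}{21} \approx 52.077$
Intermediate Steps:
$s = \frac{19}{21} \approx 0.90476$
$r = 2760$ ($r = \left(-23\right) \left(-120\right) = 2760$)
$\sqrt{K{\left(s \right)} + r} = \sqrt{\left(-53\right) \frac{19}{21} + 2760} = \sqrt{- \frac{1007}{21} + 2760} = \sqrt{\frac{56953}{21}} = \frac{13 \sqrt{7077}}{21}$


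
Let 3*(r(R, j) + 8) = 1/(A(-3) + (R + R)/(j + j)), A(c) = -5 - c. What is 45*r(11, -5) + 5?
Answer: -2510/7 ≈ -358.57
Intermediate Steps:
r(R, j) = -8 + 1/(3*(-2 + R/j)) (r(R, j) = -8 + 1/(3*((-5 - 1*(-3)) + (R + R)/(j + j))) = -8 + 1/(3*((-5 + 3) + (2*R)/((2*j)))) = -8 + 1/(3*(-2 + (2*R)*(1/(2*j)))) = -8 + 1/(3*(-2 + R/j)))
45*r(11, -5) + 5 = 45*((-24*11 + 49*(-5))/(3*(11 - 2*(-5)))) + 5 = 45*((-264 - 245)/(3*(11 + 10))) + 5 = 45*((⅓)*(-509)/21) + 5 = 45*((⅓)*(1/21)*(-509)) + 5 = 45*(-509/63) + 5 = -2545/7 + 5 = -2510/7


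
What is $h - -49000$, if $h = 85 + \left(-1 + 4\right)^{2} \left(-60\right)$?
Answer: $48545$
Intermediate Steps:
$h = -455$ ($h = 85 + 3^{2} \left(-60\right) = 85 + 9 \left(-60\right) = 85 - 540 = -455$)
$h - -49000 = -455 - -49000 = -455 + 49000 = 48545$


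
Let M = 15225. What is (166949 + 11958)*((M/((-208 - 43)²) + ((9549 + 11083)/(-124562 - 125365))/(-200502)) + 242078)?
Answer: 68364780228023238915052429/1578517251082677 ≈ 4.3309e+10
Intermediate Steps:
(166949 + 11958)*((M/((-208 - 43)²) + ((9549 + 11083)/(-124562 - 125365))/(-200502)) + 242078) = (166949 + 11958)*((15225/((-208 - 43)²) + ((9549 + 11083)/(-124562 - 125365))/(-200502)) + 242078) = 178907*((15225/((-251)²) + (20632/(-249927))*(-1/200502)) + 242078) = 178907*((15225/63001 + (20632*(-1/249927))*(-1/200502)) + 242078) = 178907*((15225*(1/63001) - 20632/249927*(-1/200502)) + 242078) = 178907*((15225/63001 + 10316/25055431677) + 242078) = 178907*(381469597200641/1578517251082677 + 242078) = 178907*(382124680577189483447/1578517251082677) = 68364780228023238915052429/1578517251082677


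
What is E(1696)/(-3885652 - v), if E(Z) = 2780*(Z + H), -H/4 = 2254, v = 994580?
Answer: 847900/203343 ≈ 4.1698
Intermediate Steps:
H = -9016 (H = -4*2254 = -9016)
E(Z) = -25064480 + 2780*Z (E(Z) = 2780*(Z - 9016) = 2780*(-9016 + Z) = -25064480 + 2780*Z)
E(1696)/(-3885652 - v) = (-25064480 + 2780*1696)/(-3885652 - 1*994580) = (-25064480 + 4714880)/(-3885652 - 994580) = -20349600/(-4880232) = -20349600*(-1/4880232) = 847900/203343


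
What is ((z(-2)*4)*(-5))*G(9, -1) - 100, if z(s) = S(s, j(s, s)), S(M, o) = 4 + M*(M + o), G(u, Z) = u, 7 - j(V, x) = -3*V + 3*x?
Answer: 980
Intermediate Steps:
j(V, x) = 7 - 3*x + 3*V (j(V, x) = 7 - (-3*V + 3*x) = 7 + (-3*x + 3*V) = 7 - 3*x + 3*V)
z(s) = 4 + s² + 7*s (z(s) = 4 + s² + s*(7 - 3*s + 3*s) = 4 + s² + s*7 = 4 + s² + 7*s)
((z(-2)*4)*(-5))*G(9, -1) - 100 = (((4 + (-2)² + 7*(-2))*4)*(-5))*9 - 100 = (((4 + 4 - 14)*4)*(-5))*9 - 100 = (-6*4*(-5))*9 - 100 = -24*(-5)*9 - 100 = 120*9 - 100 = 1080 - 100 = 980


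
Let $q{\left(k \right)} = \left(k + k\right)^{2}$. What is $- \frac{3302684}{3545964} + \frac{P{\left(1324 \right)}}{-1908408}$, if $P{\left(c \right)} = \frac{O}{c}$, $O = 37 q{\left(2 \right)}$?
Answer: $- \frac{43463542093823}{46665111408714} \approx -0.93139$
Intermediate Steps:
$q{\left(k \right)} = 4 k^{2}$ ($q{\left(k \right)} = \left(2 k\right)^{2} = 4 k^{2}$)
$O = 592$ ($O = 37 \cdot 4 \cdot 2^{2} = 37 \cdot 4 \cdot 4 = 37 \cdot 16 = 592$)
$P{\left(c \right)} = \frac{592}{c}$
$- \frac{3302684}{3545964} + \frac{P{\left(1324 \right)}}{-1908408} = - \frac{3302684}{3545964} + \frac{592 \cdot \frac{1}{1324}}{-1908408} = \left(-3302684\right) \frac{1}{3545964} + 592 \cdot \frac{1}{1324} \left(- \frac{1}{1908408}\right) = - \frac{825671}{886491} + \frac{148}{331} \left(- \frac{1}{1908408}\right) = - \frac{825671}{886491} - \frac{37}{157920762} = - \frac{43463542093823}{46665111408714}$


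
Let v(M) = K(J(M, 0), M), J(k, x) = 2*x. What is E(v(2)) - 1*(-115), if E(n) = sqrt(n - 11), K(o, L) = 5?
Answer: 115 + I*sqrt(6) ≈ 115.0 + 2.4495*I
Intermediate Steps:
v(M) = 5
E(n) = sqrt(-11 + n)
E(v(2)) - 1*(-115) = sqrt(-11 + 5) - 1*(-115) = sqrt(-6) + 115 = I*sqrt(6) + 115 = 115 + I*sqrt(6)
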